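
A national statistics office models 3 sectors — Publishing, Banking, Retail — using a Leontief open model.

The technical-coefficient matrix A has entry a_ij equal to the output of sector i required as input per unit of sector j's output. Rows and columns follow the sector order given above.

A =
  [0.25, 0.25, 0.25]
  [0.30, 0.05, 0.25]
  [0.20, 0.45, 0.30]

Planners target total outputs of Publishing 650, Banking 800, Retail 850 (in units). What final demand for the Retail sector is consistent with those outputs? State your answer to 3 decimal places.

d_R = 105.000

I − A =
  [   0.75    -0.25    -0.25]
  [  -0.30     0.95    -0.25]
  [  -0.20    -0.45     0.70]
d = (I − A) x:
  d_P = (+0.75)·650 + (-0.25)·800 + (-0.25)·850 = 75.000
  d_B = (-0.30)·650 + (+0.95)·800 + (-0.25)·850 = 352.500
  d_R = (-0.20)·650 + (-0.45)·800 + (+0.70)·850 = 105.000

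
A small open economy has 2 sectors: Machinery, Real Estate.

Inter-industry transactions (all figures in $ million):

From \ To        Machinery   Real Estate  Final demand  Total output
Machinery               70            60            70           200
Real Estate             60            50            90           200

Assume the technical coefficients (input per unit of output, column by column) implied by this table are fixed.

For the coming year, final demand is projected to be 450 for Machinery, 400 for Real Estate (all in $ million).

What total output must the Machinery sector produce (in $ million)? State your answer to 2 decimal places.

Technical coefficients a_ij = z_ij / X_j:
  a_MM = 70/200 = 0.35, a_RM = 60/200 = 0.30
  a_MR = 60/200 = 0.30, a_RR = 50/200 = 0.25
I − A =
  [   0.65    -0.30]
  [  -0.30     0.75]
det(I−A) = (0.65)(0.75) − (-0.30)(-0.30) = 0.3975
adj(I−A) = [[0.75, 0.30], [0.30, 0.65]]
(I − A)⁻¹ = adj(I−A) / det(I−A) ≈
  [   1.8868     0.7547]
  [   0.7547     1.6352]
x = (I − A)⁻¹ d = adj(I−A)·d / det(I−A), with det(I−A) = 0.3975:
  x_M = (0.75·450 + 0.30·400) / 0.3975 = 457.50 / 0.3975 ≈ 1150.94
  x_R = (0.30·450 + 0.65·400) / 0.3975 = 395.00 / 0.3975 ≈ 993.71

x_M = 1150.94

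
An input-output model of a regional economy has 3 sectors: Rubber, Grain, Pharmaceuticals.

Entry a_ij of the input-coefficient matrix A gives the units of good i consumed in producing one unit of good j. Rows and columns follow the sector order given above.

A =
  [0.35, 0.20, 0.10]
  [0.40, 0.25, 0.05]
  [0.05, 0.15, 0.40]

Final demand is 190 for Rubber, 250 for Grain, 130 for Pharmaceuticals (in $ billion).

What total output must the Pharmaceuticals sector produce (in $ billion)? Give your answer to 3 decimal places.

I − A =
  [   0.65    -0.20    -0.10]
  [  -0.40     0.75    -0.05]
  [  -0.05    -0.15     0.60]
Cofactors of I−A, C_ij = (−1)^(i+j)·(minor ij) (rows/columns in the sector order above):
  C_11 = (0.75)(0.60) − (-0.05)(-0.15) = 0.4425
  C_12 = −[(-0.40)(0.60) − (-0.05)(-0.05)] = 0.2425
  C_13 = (-0.40)(-0.15) − (0.75)(-0.05) = 0.0975
  C_21 = −[(-0.20)(0.60) − (-0.10)(-0.15)] = 0.1350
  C_22 = (0.65)(0.60) − (-0.10)(-0.05) = 0.3850
  C_23 = −[(0.65)(-0.15) − (-0.20)(-0.05)] = 0.1075
  C_31 = (-0.20)(-0.05) − (-0.10)(0.75) = 0.0850
  C_32 = −[(0.65)(-0.05) − (-0.10)(-0.40)] = 0.0725
  C_33 = (0.65)(0.75) − (-0.20)(-0.40) = 0.4075
det(I−A) = Σ_j (I−A)_1j·C_1j = (0.65)(0.4425) + (-0.20)(0.2425) + (-0.10)(0.0975) = 0.229375
adj(I−A) = Cᵀ =
  [ 0.4425   0.1350   0.0850]
  [ 0.2425   0.3850   0.0725]
  [ 0.0975   0.1075   0.4075]
(I − A)⁻¹ = adj(I−A) / det(I−A) ≈
  [   1.9292     0.5886     0.3706]
  [   1.0572     1.6785     0.3161]
  [   0.4251     0.4687     1.7766]
x = (I − A)⁻¹ d = adj(I−A)·d / det(I−A), with det(I−A) = 0.229375:
  x_1 = (0.4425·190 + 0.1350·250 + 0.0850·130) / 0.229375 = 128.875 / 0.229375 ≈ 561.853
  x_2 = (0.2425·190 + 0.3850·250 + 0.0725·130) / 0.229375 = 151.75 / 0.229375 ≈ 661.580
  x_3 = (0.0975·190 + 0.1075·250 + 0.4075·130) / 0.229375 = 98.375 / 0.229375 ≈ 428.883

x_3 = 428.883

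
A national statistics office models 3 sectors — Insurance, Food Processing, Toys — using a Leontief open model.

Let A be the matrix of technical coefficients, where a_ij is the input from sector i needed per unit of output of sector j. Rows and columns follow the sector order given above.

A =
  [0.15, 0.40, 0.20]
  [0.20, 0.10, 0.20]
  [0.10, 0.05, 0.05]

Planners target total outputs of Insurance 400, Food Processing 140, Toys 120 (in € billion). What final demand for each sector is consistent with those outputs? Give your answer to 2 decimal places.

I − A =
  [   0.85    -0.40    -0.20]
  [  -0.20     0.90    -0.20]
  [  -0.10    -0.05     0.95]
d = (I − A) x:
  d_1 = (+0.85)·400 + (-0.40)·140 + (-0.20)·120 = 260.00
  d_2 = (-0.20)·400 + (+0.90)·140 + (-0.20)·120 = 22.00
  d_3 = (-0.10)·400 + (-0.05)·140 + (+0.95)·120 = 67.00

d_1 = 260.00, d_2 = 22.00, d_3 = 67.00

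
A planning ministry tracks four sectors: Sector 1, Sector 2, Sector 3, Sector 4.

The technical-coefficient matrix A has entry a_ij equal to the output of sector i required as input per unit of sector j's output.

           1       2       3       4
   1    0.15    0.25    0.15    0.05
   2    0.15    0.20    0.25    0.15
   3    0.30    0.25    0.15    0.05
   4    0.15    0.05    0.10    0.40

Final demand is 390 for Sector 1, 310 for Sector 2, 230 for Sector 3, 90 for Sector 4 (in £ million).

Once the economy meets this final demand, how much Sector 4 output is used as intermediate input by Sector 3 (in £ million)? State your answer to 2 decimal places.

z_43 = 92.57

I − A =
  [   0.85    -0.25    -0.15    -0.05]
  [  -0.15     0.80    -0.25    -0.15]
  [  -0.30    -0.25     0.85    -0.05]
  [  -0.15    -0.05    -0.10     0.60]
Compute the cofactors C_ij = (−1)^(i+j)·(3×3 minor ij) of I−A; the adjugate is their transpose:
adj(I−A) = Cᵀ =
  [ 0.355750   0.152500   0.116750   0.077500]
  [ 0.146250   0.393250   0.156000   0.123500]
  [ 0.176250   0.175375   0.367125   0.089125]
  [ 0.130500   0.100125   0.103375   0.432625]
det(I−A) = Σ_j (I−A)_1j·C_1j = (0.85)(0.355750) + (-0.25)(0.146250) + (-0.15)(0.176250) + (-0.05)(0.130500) = 0.2328625
(I − A)⁻¹ = adj(I−A) / det(I−A) ≈
  [   1.5277     0.6549     0.5014     0.3328]
  [   0.6281     1.6888     0.6699     0.5304]
  [   0.7569     0.7531     1.5766     0.3827]
  [   0.5604     0.4300     0.4439     1.8579]
First solve x = (I − A)⁻¹ d = adj(I−A)·d / det(I−A); in particular x_3 = (0.176250·390 + 0.175375·310 + 0.367125·230 + 0.089125·90) / 0.2328625 = 215.56375 / 0.2328625 ≈ 925.7126.
Intermediate flow from 4 to 3: z_43 = a_43 · x_3 = 0.10 × 215.56375 / 0.2328625 = 21.556375 / 0.2328625 ≈ 92.57.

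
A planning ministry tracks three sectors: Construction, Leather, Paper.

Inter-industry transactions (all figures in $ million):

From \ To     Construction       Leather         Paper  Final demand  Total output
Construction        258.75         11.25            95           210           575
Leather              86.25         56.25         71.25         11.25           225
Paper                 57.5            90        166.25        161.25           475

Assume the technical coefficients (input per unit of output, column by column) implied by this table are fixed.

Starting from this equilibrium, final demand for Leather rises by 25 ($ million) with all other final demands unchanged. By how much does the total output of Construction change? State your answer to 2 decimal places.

Δx_1 = 13.89

Technical coefficients a_ij = z_ij / X_j:
  a_11 = 258.75/575 = 0.45, a_21 = 86.25/575 = 0.15, a_31 = 57.5/575 = 0.10
  a_12 = 11.25/225 = 0.05, a_22 = 56.25/225 = 0.25, a_32 = 90/225 = 0.40
  a_13 = 95/475 = 0.20, a_23 = 71.25/475 = 0.15, a_33 = 166.25/475 = 0.35
I − A =
  [   0.55    -0.05    -0.20]
  [  -0.15     0.75    -0.15]
  [  -0.10    -0.40     0.65]
Cofactors of I−A, C_ij = (−1)^(i+j)·(minor ij) (rows/columns in the sector order above):
  C_11 = (0.75)(0.65) − (-0.15)(-0.40) = 0.4275
  C_12 = −[(-0.15)(0.65) − (-0.15)(-0.10)] = 0.1125
  C_13 = (-0.15)(-0.40) − (0.75)(-0.10) = 0.1350
  C_21 = −[(-0.05)(0.65) − (-0.20)(-0.40)] = 0.1125
  C_22 = (0.55)(0.65) − (-0.20)(-0.10) = 0.3375
  C_23 = −[(0.55)(-0.40) − (-0.05)(-0.10)] = 0.2250
  C_31 = (-0.05)(-0.15) − (-0.20)(0.75) = 0.1575
  C_32 = −[(0.55)(-0.15) − (-0.20)(-0.15)] = 0.1125
  C_33 = (0.55)(0.75) − (-0.05)(-0.15) = 0.4050
det(I−A) = Σ_j (I−A)_1j·C_1j = (0.55)(0.4275) + (-0.05)(0.1125) + (-0.20)(0.1350) = 0.2025
adj(I−A) = Cᵀ =
  [ 0.4275   0.1125   0.1575]
  [ 0.1125   0.3375   0.1125]
  [ 0.1350   0.2250   0.4050]
(I − A)⁻¹ = adj(I−A) / det(I−A) ≈
  [   2.1111     0.5556     0.7778]
  [   0.5556     1.6667     0.5556]
  [   0.6667     1.1111     2.0000]
Δx = (I − A)⁻¹ Δd with Δd having +25 in the Leather component and 0 elsewhere.
So Δx_1 = L_12 · (+25), where L_12 = adj(I−A)_12 / det(I−A) = 0.1125 / 0.2025.
Δx_1 = 0.1125 × (+25) / 0.2025 = 2.8125 / 0.2025 ≈ 13.89.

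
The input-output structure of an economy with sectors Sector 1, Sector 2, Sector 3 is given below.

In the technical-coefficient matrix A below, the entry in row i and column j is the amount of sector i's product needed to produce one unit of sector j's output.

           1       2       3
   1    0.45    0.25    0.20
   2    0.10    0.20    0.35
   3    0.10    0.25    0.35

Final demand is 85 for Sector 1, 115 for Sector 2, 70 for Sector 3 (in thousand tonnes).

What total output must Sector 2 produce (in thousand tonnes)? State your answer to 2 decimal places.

x_2 = 324.10

I − A =
  [   0.55    -0.25    -0.20]
  [  -0.10     0.80    -0.35]
  [  -0.10    -0.25     0.65]
Cofactors of I−A, C_ij = (−1)^(i+j)·(minor ij) (rows/columns in the sector order above):
  C_11 = (0.80)(0.65) − (-0.35)(-0.25) = 0.4325
  C_12 = −[(-0.10)(0.65) − (-0.35)(-0.10)] = 0.1000
  C_13 = (-0.10)(-0.25) − (0.80)(-0.10) = 0.1050
  C_21 = −[(-0.25)(0.65) − (-0.20)(-0.25)] = 0.2125
  C_22 = (0.55)(0.65) − (-0.20)(-0.10) = 0.3375
  C_23 = −[(0.55)(-0.25) − (-0.25)(-0.10)] = 0.1625
  C_31 = (-0.25)(-0.35) − (-0.20)(0.80) = 0.2475
  C_32 = −[(0.55)(-0.35) − (-0.20)(-0.10)] = 0.2125
  C_33 = (0.55)(0.80) − (-0.25)(-0.10) = 0.4150
det(I−A) = Σ_j (I−A)_1j·C_1j = (0.55)(0.4325) + (-0.25)(0.1000) + (-0.20)(0.1050) = 0.191875
adj(I−A) = Cᵀ =
  [ 0.4325   0.2125   0.2475]
  [ 0.1000   0.3375   0.2125]
  [ 0.1050   0.1625   0.4150]
(I − A)⁻¹ = adj(I−A) / det(I−A) ≈
  [   2.2541     1.1075     1.2899]
  [   0.5212     1.7590     1.1075]
  [   0.5472     0.8469     2.1629]
x = (I − A)⁻¹ d = adj(I−A)·d / det(I−A), with det(I−A) = 0.191875:
  x_1 = (0.4325·85 + 0.2125·115 + 0.2475·70) / 0.191875 = 78.525 / 0.191875 ≈ 409.25
  x_2 = (0.1000·85 + 0.3375·115 + 0.2125·70) / 0.191875 = 62.1875 / 0.191875 ≈ 324.10
  x_3 = (0.1050·85 + 0.1625·115 + 0.4150·70) / 0.191875 = 56.6625 / 0.191875 ≈ 295.31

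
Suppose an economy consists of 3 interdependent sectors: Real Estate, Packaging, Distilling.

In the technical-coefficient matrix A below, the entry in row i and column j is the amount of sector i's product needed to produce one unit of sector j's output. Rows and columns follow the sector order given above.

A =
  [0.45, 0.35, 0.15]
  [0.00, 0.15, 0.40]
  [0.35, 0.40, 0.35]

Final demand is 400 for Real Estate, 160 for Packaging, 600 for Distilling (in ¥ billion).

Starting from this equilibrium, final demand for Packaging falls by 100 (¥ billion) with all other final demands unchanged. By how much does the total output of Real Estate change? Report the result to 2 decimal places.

I − A =
  [   0.55    -0.35    -0.15]
  [   0.00     0.85    -0.40]
  [  -0.35    -0.40     0.65]
Cofactors of I−A, C_ij = (−1)^(i+j)·(minor ij) (rows/columns in the sector order above):
  C_11 = (0.85)(0.65) − (-0.40)(-0.40) = 0.3925
  C_12 = −[(0.00)(0.65) − (-0.40)(-0.35)] = 0.1400
  C_13 = (0.00)(-0.40) − (0.85)(-0.35) = 0.2975
  C_21 = −[(-0.35)(0.65) − (-0.15)(-0.40)] = 0.2875
  C_22 = (0.55)(0.65) − (-0.15)(-0.35) = 0.3050
  C_23 = −[(0.55)(-0.40) − (-0.35)(-0.35)] = 0.3425
  C_31 = (-0.35)(-0.40) − (-0.15)(0.85) = 0.2675
  C_32 = −[(0.55)(-0.40) − (-0.15)(0.00)] = 0.2200
  C_33 = (0.55)(0.85) − (-0.35)(0.00) = 0.4675
det(I−A) = Σ_j (I−A)_1j·C_1j = (0.55)(0.3925) + (-0.35)(0.1400) + (-0.15)(0.2975) = 0.12225
adj(I−A) = Cᵀ =
  [ 0.3925   0.2875   0.2675]
  [ 0.1400   0.3050   0.2200]
  [ 0.2975   0.3425   0.4675]
(I − A)⁻¹ = adj(I−A) / det(I−A) ≈
  [   3.2106     2.3517     2.1881]
  [   1.1452     2.4949     1.7996]
  [   2.4335     2.8016     3.8241]
Δx = (I − A)⁻¹ Δd with Δd having -100 in the Packaging component and 0 elsewhere.
So Δx_R = L_RP · (-100), where L_RP = adj(I−A)_RP / det(I−A) = 0.2875 / 0.12225.
Δx_R = 0.2875 × (-100) / 0.12225 = -28.75 / 0.12225 ≈ -235.17.

Δx_R = -235.17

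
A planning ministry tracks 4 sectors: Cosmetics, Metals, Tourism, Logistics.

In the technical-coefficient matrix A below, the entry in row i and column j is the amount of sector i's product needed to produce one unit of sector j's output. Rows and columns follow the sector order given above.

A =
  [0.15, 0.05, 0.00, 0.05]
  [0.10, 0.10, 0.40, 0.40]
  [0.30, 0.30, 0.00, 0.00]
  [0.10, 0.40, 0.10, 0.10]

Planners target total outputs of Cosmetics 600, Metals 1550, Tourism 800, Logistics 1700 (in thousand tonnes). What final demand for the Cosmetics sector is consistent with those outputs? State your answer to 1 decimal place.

d_1 = 347.5

I − A =
  [   0.85    -0.05     0.00    -0.05]
  [  -0.10     0.90    -0.40    -0.40]
  [  -0.30    -0.30     1.00     0.00]
  [  -0.10    -0.40    -0.10     0.90]
d = (I − A) x:
  d_1 = (+0.85)·600 + (-0.05)·1550 + (+0.00)·800 + (-0.05)·1700 = 347.5
  d_2 = (-0.10)·600 + (+0.90)·1550 + (-0.40)·800 + (-0.40)·1700 = 335.0
  d_3 = (-0.30)·600 + (-0.30)·1550 + (+1.00)·800 + (+0.00)·1700 = 155.0
  d_4 = (-0.10)·600 + (-0.40)·1550 + (-0.10)·800 + (+0.90)·1700 = 770.0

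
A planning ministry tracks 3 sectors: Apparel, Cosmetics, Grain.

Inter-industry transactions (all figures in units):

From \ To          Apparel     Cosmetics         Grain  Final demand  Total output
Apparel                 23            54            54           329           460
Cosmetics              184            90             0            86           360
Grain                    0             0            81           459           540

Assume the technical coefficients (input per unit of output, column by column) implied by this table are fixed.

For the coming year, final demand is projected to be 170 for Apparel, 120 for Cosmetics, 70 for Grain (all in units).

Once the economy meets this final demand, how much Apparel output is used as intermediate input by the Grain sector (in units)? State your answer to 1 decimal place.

Technical coefficients a_ij = z_ij / X_j:
  a_AA = 23/460 = 0.05, a_CA = 184/460 = 0.40, a_GA = 0/460 = 0.00
  a_AC = 54/360 = 0.15, a_CC = 90/360 = 0.25, a_GC = 0/360 = 0.00
  a_AG = 54/540 = 0.10, a_CG = 0/540 = 0.00, a_GG = 81/540 = 0.15
I − A =
  [   0.95    -0.15    -0.10]
  [  -0.40     0.75     0.00]
  [   0.00     0.00     0.85]
Cofactors of I−A, C_ij = (−1)^(i+j)·(minor ij) (rows/columns in the sector order above):
  C_11 = (0.75)(0.85) − (0.00)(0.00) = 0.6375
  C_12 = −[(-0.40)(0.85) − (0.00)(0.00)] = 0.3400
  C_13 = (-0.40)(0.00) − (0.75)(0.00) = 0.0000
  C_21 = −[(-0.15)(0.85) − (-0.10)(0.00)] = 0.1275
  C_22 = (0.95)(0.85) − (-0.10)(0.00) = 0.8075
  C_23 = −[(0.95)(0.00) − (-0.15)(0.00)] = 0.0000
  C_31 = (-0.15)(0.00) − (-0.10)(0.75) = 0.0750
  C_32 = −[(0.95)(0.00) − (-0.10)(-0.40)] = 0.0400
  C_33 = (0.95)(0.75) − (-0.15)(-0.40) = 0.6525
det(I−A) = Σ_j (I−A)_1j·C_1j = (0.95)(0.6375) + (-0.15)(0.3400) + (-0.10)(0.0000) = 0.554625
adj(I−A) = Cᵀ =
  [ 0.6375   0.1275   0.0750]
  [ 0.3400   0.8075   0.0400]
  [ 0.0000   0.0000   0.6525]
(I − A)⁻¹ = adj(I−A) / det(I−A) ≈
  [   1.1494     0.2299     0.1352]
  [   0.6130     1.4559     0.0721]
  [   0.0000     0.0000     1.1765]
First solve x = (I − A)⁻¹ d = adj(I−A)·d / det(I−A); in particular x_G = (0.0000·170 + 0.0000·120 + 0.6525·70) / 0.554625 = 45.675 / 0.554625 ≈ 82.353.
Intermediate flow from A to G: z_AG = a_AG · x_G = 0.10 × 45.675 / 0.554625 = 4.5675 / 0.554625 ≈ 8.2.

z_AG = 8.2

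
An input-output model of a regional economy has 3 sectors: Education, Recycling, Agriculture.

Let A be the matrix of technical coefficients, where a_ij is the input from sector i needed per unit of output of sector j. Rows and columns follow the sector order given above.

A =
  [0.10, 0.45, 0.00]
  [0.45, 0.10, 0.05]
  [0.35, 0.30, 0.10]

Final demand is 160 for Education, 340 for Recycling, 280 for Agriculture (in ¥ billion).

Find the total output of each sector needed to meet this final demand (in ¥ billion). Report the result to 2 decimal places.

x_1 = 516.20, x_2 = 676.85, x_3 = 737.47

I − A =
  [   0.90    -0.45     0.00]
  [  -0.45     0.90    -0.05]
  [  -0.35    -0.30     0.90]
Cofactors of I−A, C_ij = (−1)^(i+j)·(minor ij) (rows/columns in the sector order above):
  C_11 = (0.90)(0.90) − (-0.05)(-0.30) = 0.7950
  C_12 = −[(-0.45)(0.90) − (-0.05)(-0.35)] = 0.4225
  C_13 = (-0.45)(-0.30) − (0.90)(-0.35) = 0.4500
  C_21 = −[(-0.45)(0.90) − (0.00)(-0.30)] = 0.4050
  C_22 = (0.90)(0.90) − (0.00)(-0.35) = 0.8100
  C_23 = −[(0.90)(-0.30) − (-0.45)(-0.35)] = 0.4275
  C_31 = (-0.45)(-0.05) − (0.00)(0.90) = 0.0225
  C_32 = −[(0.90)(-0.05) − (0.00)(-0.45)] = 0.0450
  C_33 = (0.90)(0.90) − (-0.45)(-0.45) = 0.6075
det(I−A) = Σ_j (I−A)_1j·C_1j = (0.90)(0.7950) + (-0.45)(0.4225) + (0.00)(0.4500) = 0.525375
adj(I−A) = Cᵀ =
  [ 0.7950   0.4050   0.0225]
  [ 0.4225   0.8100   0.0450]
  [ 0.4500   0.4275   0.6075]
(I − A)⁻¹ = adj(I−A) / det(I−A) ≈
  [   1.5132     0.7709     0.0428]
  [   0.8042     1.5418     0.0857]
  [   0.8565     0.8137     1.1563]
x = (I − A)⁻¹ d = adj(I−A)·d / det(I−A), with det(I−A) = 0.525375:
  x_1 = (0.7950·160 + 0.4050·340 + 0.0225·280) / 0.525375 = 271.20 / 0.525375 ≈ 516.20
  x_2 = (0.4225·160 + 0.8100·340 + 0.0450·280) / 0.525375 = 355.60 / 0.525375 ≈ 676.85
  x_3 = (0.4500·160 + 0.4275·340 + 0.6075·280) / 0.525375 = 387.45 / 0.525375 ≈ 737.47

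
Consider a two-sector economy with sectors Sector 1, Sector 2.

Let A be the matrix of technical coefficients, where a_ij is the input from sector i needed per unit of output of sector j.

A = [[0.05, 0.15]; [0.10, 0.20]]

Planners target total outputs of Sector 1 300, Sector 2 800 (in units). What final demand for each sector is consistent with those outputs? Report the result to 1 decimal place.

I − A =
  [   0.95    -0.15]
  [  -0.10     0.80]
d = (I − A) x:
  d_1 = (+0.95)·300 + (-0.15)·800 = 165.0
  d_2 = (-0.10)·300 + (+0.80)·800 = 610.0

d_1 = 165.0, d_2 = 610.0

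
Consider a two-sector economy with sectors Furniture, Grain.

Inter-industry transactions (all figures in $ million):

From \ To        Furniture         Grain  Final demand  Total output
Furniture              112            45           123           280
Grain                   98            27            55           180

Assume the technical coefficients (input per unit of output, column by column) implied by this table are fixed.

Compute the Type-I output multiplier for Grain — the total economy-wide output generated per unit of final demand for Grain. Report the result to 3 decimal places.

m_G = 2.012

Technical coefficients a_ij = z_ij / X_j:
  a_FF = 112/280 = 0.40, a_GF = 98/280 = 0.35
  a_FG = 45/180 = 0.25, a_GG = 27/180 = 0.15
I − A =
  [   0.60    -0.25]
  [  -0.35     0.85]
det(I−A) = (0.60)(0.85) − (-0.25)(-0.35) = 0.4225
adj(I−A) = [[0.85, 0.25], [0.35, 0.60]]
(I − A)⁻¹ = adj(I−A) / det(I−A) ≈
  [   2.0118     0.5917]
  [   0.8284     1.4201]
The output multiplier for sector j is the column-j sum of the Leontief inverse (I − A)⁻¹ = adj(I−A) / det(I−A).
Column G of adj(I−A): (0.25, 0.60); det(I−A) = 0.4225.
m_G = (0.25 + 0.60) / 0.4225 = 0.85 / 0.4225 ≈ 2.012.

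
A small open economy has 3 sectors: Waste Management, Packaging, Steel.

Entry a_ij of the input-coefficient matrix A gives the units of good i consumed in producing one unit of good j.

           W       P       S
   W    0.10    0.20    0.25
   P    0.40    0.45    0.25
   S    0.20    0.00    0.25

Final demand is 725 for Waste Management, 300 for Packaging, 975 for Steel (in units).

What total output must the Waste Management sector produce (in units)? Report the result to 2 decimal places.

x_W = 1924.66

I − A =
  [   0.90    -0.20    -0.25]
  [  -0.40     0.55    -0.25]
  [  -0.20     0.00     0.75]
Cofactors of I−A, C_ij = (−1)^(i+j)·(minor ij) (rows/columns in the sector order above):
  C_11 = (0.55)(0.75) − (-0.25)(0.00) = 0.4125
  C_12 = −[(-0.40)(0.75) − (-0.25)(-0.20)] = 0.3500
  C_13 = (-0.40)(0.00) − (0.55)(-0.20) = 0.1100
  C_21 = −[(-0.20)(0.75) − (-0.25)(0.00)] = 0.1500
  C_22 = (0.90)(0.75) − (-0.25)(-0.20) = 0.6250
  C_23 = −[(0.90)(0.00) − (-0.20)(-0.20)] = 0.0400
  C_31 = (-0.20)(-0.25) − (-0.25)(0.55) = 0.1875
  C_32 = −[(0.90)(-0.25) − (-0.25)(-0.40)] = 0.3250
  C_33 = (0.90)(0.55) − (-0.20)(-0.40) = 0.4150
det(I−A) = Σ_j (I−A)_1j·C_1j = (0.90)(0.4125) + (-0.20)(0.3500) + (-0.25)(0.1100) = 0.27375
adj(I−A) = Cᵀ =
  [ 0.4125   0.1500   0.1875]
  [ 0.3500   0.6250   0.3250]
  [ 0.1100   0.0400   0.4150]
(I − A)⁻¹ = adj(I−A) / det(I−A) ≈
  [   1.5068     0.5479     0.6849]
  [   1.2785     2.2831     1.1872]
  [   0.4018     0.1461     1.5160]
x = (I − A)⁻¹ d = adj(I−A)·d / det(I−A), with det(I−A) = 0.27375:
  x_W = (0.4125·725 + 0.1500·300 + 0.1875·975) / 0.27375 = 526.875 / 0.27375 ≈ 1924.66
  x_P = (0.3500·725 + 0.6250·300 + 0.3250·975) / 0.27375 = 758.125 / 0.27375 ≈ 2769.41
  x_S = (0.1100·725 + 0.0400·300 + 0.4150·975) / 0.27375 = 496.375 / 0.27375 ≈ 1813.24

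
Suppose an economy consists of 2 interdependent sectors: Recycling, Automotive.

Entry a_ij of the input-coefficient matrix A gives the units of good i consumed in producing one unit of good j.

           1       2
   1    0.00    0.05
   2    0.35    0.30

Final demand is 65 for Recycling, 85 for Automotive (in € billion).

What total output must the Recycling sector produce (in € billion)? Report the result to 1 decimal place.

x_1 = 72.9

I − A =
  [   1.00    -0.05]
  [  -0.35     0.70]
det(I−A) = (1.00)(0.70) − (-0.05)(-0.35) = 0.6825
adj(I−A) = [[0.70, 0.05], [0.35, 1.00]]
(I − A)⁻¹ = adj(I−A) / det(I−A) ≈
  [   1.0256     0.0733]
  [   0.5128     1.4652]
x = (I − A)⁻¹ d = adj(I−A)·d / det(I−A), with det(I−A) = 0.6825:
  x_1 = (0.70·65 + 0.05·85) / 0.6825 = 49.75 / 0.6825 ≈ 72.9
  x_2 = (0.35·65 + 1.00·85) / 0.6825 = 107.75 / 0.6825 ≈ 157.9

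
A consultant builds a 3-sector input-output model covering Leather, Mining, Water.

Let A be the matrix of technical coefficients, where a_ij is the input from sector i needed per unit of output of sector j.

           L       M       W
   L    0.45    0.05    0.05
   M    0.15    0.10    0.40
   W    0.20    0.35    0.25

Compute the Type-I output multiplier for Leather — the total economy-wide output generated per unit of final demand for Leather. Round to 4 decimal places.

m_L = 3.5165

I − A =
  [   0.55    -0.05    -0.05]
  [  -0.15     0.90    -0.40]
  [  -0.20    -0.35     0.75]
Cofactors of I−A, C_ij = (−1)^(i+j)·(minor ij) (rows/columns in the sector order above):
  C_11 = (0.90)(0.75) − (-0.40)(-0.35) = 0.5350
  C_12 = −[(-0.15)(0.75) − (-0.40)(-0.20)] = 0.1925
  C_13 = (-0.15)(-0.35) − (0.90)(-0.20) = 0.2325
  C_21 = −[(-0.05)(0.75) − (-0.05)(-0.35)] = 0.0550
  C_22 = (0.55)(0.75) − (-0.05)(-0.20) = 0.4025
  C_23 = −[(0.55)(-0.35) − (-0.05)(-0.20)] = 0.2025
  C_31 = (-0.05)(-0.40) − (-0.05)(0.90) = 0.0650
  C_32 = −[(0.55)(-0.40) − (-0.05)(-0.15)] = 0.2275
  C_33 = (0.55)(0.90) − (-0.05)(-0.15) = 0.4875
det(I−A) = Σ_j (I−A)_1j·C_1j = (0.55)(0.5350) + (-0.05)(0.1925) + (-0.05)(0.2325) = 0.2730
adj(I−A) = Cᵀ =
  [ 0.5350   0.0550   0.0650]
  [ 0.1925   0.4025   0.2275]
  [ 0.2325   0.2025   0.4875]
(I − A)⁻¹ = adj(I−A) / det(I−A) ≈
  [   1.95971     0.20147     0.23810]
  [   0.70513     1.47436     0.83333]
  [   0.85165     0.74176     1.78571]
The output multiplier for sector j is the column-j sum of the Leontief inverse (I − A)⁻¹ = adj(I−A) / det(I−A).
Column L of adj(I−A): (0.5350, 0.1925, 0.2325); det(I−A) = 0.2730.
m_L = (0.5350 + 0.1925 + 0.2325) / 0.2730 = 0.96 / 0.2730 ≈ 3.5165.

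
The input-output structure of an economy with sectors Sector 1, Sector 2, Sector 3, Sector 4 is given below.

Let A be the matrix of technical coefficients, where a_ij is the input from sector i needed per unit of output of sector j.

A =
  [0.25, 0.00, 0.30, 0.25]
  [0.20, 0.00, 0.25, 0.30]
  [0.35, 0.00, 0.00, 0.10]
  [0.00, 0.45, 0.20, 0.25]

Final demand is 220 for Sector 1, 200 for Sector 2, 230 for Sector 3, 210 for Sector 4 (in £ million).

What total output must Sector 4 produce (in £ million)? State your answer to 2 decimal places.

x_4 = 927.61

I − A =
  [   0.75     0.00    -0.30    -0.25]
  [  -0.20     1.00    -0.25    -0.30]
  [  -0.35     0.00     1.00    -0.10]
  [   0.00    -0.45    -0.20     0.75]
Compute the cofactors C_ij = (−1)^(i+j)·(3×3 minor ij) of I−A; the adjugate is their transpose:
adj(I−A) = Cᵀ =
  [ 0.583750   0.126000   0.262625   0.280000]
  [ 0.232625   0.451250   0.240625   0.290125]
  [ 0.224250   0.073125   0.438750   0.162500]
  [ 0.199375   0.290250   0.261375   0.645000]
det(I−A) = Σ_j (I−A)_1j·C_1j = (0.75)(0.583750) + (0.00)(0.232625) + (-0.30)(0.224250) + (-0.25)(0.199375) = 0.32069375
(I − A)⁻¹ = adj(I−A) / det(I−A) ≈
  [   1.8203     0.3929     0.8189     0.8731]
  [   0.7254     1.4071     0.7503     0.9047]
  [   0.6993     0.2280     1.3681     0.5067]
  [   0.6217     0.9051     0.8150     2.0113]
x = (I − A)⁻¹ d = adj(I−A)·d / det(I−A), with det(I−A) = 0.32069375:
  x_1 = (0.583750·220 + 0.126000·200 + 0.262625·230 + 0.280000·210) / 0.32069375 = 272.82875 / 0.32069375 ≈ 850.75
  x_2 = (0.232625·220 + 0.451250·200 + 0.240625·230 + 0.290125·210) / 0.32069375 = 257.6975 / 0.32069375 ≈ 803.56
  x_3 = (0.224250·220 + 0.073125·200 + 0.438750·230 + 0.162500·210) / 0.32069375 = 198.9975 / 0.32069375 ≈ 620.52
  x_4 = (0.199375·220 + 0.290250·200 + 0.261375·230 + 0.645000·210) / 0.32069375 = 297.47875 / 0.32069375 ≈ 927.61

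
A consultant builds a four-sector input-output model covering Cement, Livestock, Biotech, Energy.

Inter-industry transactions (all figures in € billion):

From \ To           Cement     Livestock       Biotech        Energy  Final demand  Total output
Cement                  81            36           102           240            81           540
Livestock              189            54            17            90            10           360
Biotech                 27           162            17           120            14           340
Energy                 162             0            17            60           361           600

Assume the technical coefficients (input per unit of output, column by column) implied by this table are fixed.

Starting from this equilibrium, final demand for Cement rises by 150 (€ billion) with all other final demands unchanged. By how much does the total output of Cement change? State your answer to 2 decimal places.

Δx_C = 272.44

Technical coefficients a_ij = z_ij / X_j:
  a_CC = 81/540 = 0.15, a_LC = 189/540 = 0.35, a_BC = 27/540 = 0.05, a_EC = 162/540 = 0.30
  a_CL = 36/360 = 0.10, a_LL = 54/360 = 0.15, a_BL = 162/360 = 0.45, a_EL = 0/360 = 0.00
  a_CB = 102/340 = 0.30, a_LB = 17/340 = 0.05, a_BB = 17/340 = 0.05, a_EB = 17/340 = 0.05
  a_CE = 240/600 = 0.40, a_LE = 90/600 = 0.15, a_BE = 120/600 = 0.20, a_EE = 60/600 = 0.10
I − A =
  [   0.85    -0.10    -0.30    -0.40]
  [  -0.35     0.85    -0.05    -0.15]
  [  -0.05    -0.45     0.95    -0.20]
  [  -0.30     0.00    -0.05     0.90]
Compute the cofactors C_ij = (−1)^(i+j)·(3×3 minor ij) of I−A; the adjugate is their transpose:
adj(I−A) = Cᵀ =
  [ 0.694625   0.215000   0.251750   0.400500]
  [ 0.344125   0.571750   0.153625   0.282375]
  [ 0.251250   0.300750   0.512250   0.275625]
  [ 0.245500   0.088375   0.112375   0.573750]
det(I−A) = Σ_j (I−A)_1j·C_1j = (0.85)(0.694625) + (-0.10)(0.344125) + (-0.30)(0.251250) + (-0.40)(0.245500) = 0.38244375
(I − A)⁻¹ = adj(I−A) / det(I−A) ≈
  [   1.8163     0.5622     0.6583     1.0472]
  [   0.8998     1.4950     0.4017     0.7383]
  [   0.6570     0.7864     1.3394     0.7207]
  [   0.6419     0.2311     0.2938     1.5002]
Δx = (I − A)⁻¹ Δd with Δd having +150 in the Cement component and 0 elsewhere.
So Δx_C = L_CC · (+150), where L_CC = adj(I−A)_CC / det(I−A) = 0.694625 / 0.38244375.
Δx_C = 0.694625 × (+150) / 0.38244375 = 104.19375 / 0.38244375 ≈ 272.44.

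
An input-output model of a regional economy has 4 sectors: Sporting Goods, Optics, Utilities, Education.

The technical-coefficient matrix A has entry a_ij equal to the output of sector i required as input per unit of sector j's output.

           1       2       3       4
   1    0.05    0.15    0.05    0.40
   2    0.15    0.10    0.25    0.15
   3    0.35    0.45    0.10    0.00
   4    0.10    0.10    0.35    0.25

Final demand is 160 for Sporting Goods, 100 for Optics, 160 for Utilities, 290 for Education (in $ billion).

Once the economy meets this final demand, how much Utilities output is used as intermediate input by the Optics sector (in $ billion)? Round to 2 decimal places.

z_32 = 258.09

I − A =
  [   0.95    -0.15    -0.05    -0.40]
  [  -0.15     0.90    -0.25    -0.15]
  [  -0.35    -0.45     0.90     0.00]
  [  -0.10    -0.10    -0.35     0.75]
Compute the cofactors C_ij = (−1)^(i+j)·(3×3 minor ij) of I−A; the adjugate is their transpose:
adj(I−A) = Cᵀ =
  [ 0.486000   0.217125   0.205000   0.302625]
  [ 0.198750   0.543125   0.245375   0.214625]
  [ 0.288375   0.356000   0.565875   0.225000]
  [ 0.225875   0.267500   0.324125   0.610125]
det(I−A) = Σ_j (I−A)_1j·C_1j = (0.95)(0.486000) + (-0.15)(0.198750) + (-0.05)(0.288375) + (-0.40)(0.225875) = 0.32711875
(I − A)⁻¹ = adj(I−A) / det(I−A) ≈
  [   1.4857     0.6637     0.6267     0.9251]
  [   0.6076     1.6603     0.7501     0.6561]
  [   0.8816     1.0883     1.7299     0.6878]
  [   0.6905     0.8177     0.9908     1.8651]
First solve x = (I − A)⁻¹ d = adj(I−A)·d / det(I−A); in particular x_2 = (0.198750·160 + 0.543125·100 + 0.245375·160 + 0.214625·290) / 0.32711875 = 187.61375 / 0.32711875 ≈ 573.5341.
Intermediate flow from 3 to 2: z_32 = a_32 · x_2 = 0.45 × 187.61375 / 0.32711875 = 84.4261875 / 0.32711875 ≈ 258.09.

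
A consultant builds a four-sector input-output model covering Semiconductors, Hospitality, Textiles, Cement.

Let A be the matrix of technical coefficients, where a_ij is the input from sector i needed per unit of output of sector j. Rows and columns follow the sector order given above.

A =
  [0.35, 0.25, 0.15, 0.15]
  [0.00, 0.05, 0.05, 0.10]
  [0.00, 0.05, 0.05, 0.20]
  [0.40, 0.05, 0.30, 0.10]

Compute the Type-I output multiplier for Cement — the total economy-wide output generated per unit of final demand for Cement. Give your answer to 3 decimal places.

I − A =
  [   0.65    -0.25    -0.15    -0.15]
  [   0.00     0.95    -0.05    -0.10]
  [   0.00    -0.05     0.95    -0.20]
  [  -0.40    -0.05    -0.30     0.90]
Compute the cofactors C_ij = (−1)^(i+j)·(3×3 minor ij) of I−A; the adjugate is their transpose:
adj(I−A) = Cᵀ =
  [ 0.746250   0.216375   0.189375   0.190500]
  [ 0.042000   0.447750   0.051750   0.068250]
  [ 0.078000   0.052750   0.485500   0.126750]
  [ 0.360000   0.138625   0.248875   0.585000]
det(I−A) = Σ_j (I−A)_1j·C_1j = (0.65)(0.746250) + (-0.25)(0.042000) + (-0.15)(0.078000) + (-0.15)(0.360000) = 0.4088625
(I − A)⁻¹ = adj(I−A) / det(I−A) ≈
  [   1.8252     0.5292     0.4632     0.4659]
  [   0.1027     1.0951     0.1266     0.1669]
  [   0.1908     0.1290     1.1874     0.3100]
  [   0.8805     0.3391     0.6087     1.4308]
The output multiplier for sector j is the column-j sum of the Leontief inverse (I − A)⁻¹ = adj(I−A) / det(I−A).
Column C of adj(I−A): (0.190500, 0.068250, 0.126750, 0.585000); det(I−A) = 0.4088625.
m_C = (0.190500 + 0.068250 + 0.126750 + 0.585000) / 0.4088625 = 0.9705 / 0.4088625 ≈ 2.374.

m_C = 2.374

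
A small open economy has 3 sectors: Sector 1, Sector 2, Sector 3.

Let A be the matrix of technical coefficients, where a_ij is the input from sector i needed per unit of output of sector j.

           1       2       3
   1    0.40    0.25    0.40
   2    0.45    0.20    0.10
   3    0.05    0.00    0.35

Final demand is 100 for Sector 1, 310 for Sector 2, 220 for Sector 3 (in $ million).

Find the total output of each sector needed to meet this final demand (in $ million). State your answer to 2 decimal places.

I − A =
  [   0.60    -0.25    -0.40]
  [  -0.45     0.80    -0.10]
  [  -0.05     0.00     0.65]
Cofactors of I−A, C_ij = (−1)^(i+j)·(minor ij) (rows/columns in the sector order above):
  C_11 = (0.80)(0.65) − (-0.10)(0.00) = 0.5200
  C_12 = −[(-0.45)(0.65) − (-0.10)(-0.05)] = 0.2975
  C_13 = (-0.45)(0.00) − (0.80)(-0.05) = 0.0400
  C_21 = −[(-0.25)(0.65) − (-0.40)(0.00)] = 0.1625
  C_22 = (0.60)(0.65) − (-0.40)(-0.05) = 0.3700
  C_23 = −[(0.60)(0.00) − (-0.25)(-0.05)] = 0.0125
  C_31 = (-0.25)(-0.10) − (-0.40)(0.80) = 0.3450
  C_32 = −[(0.60)(-0.10) − (-0.40)(-0.45)] = 0.2400
  C_33 = (0.60)(0.80) − (-0.25)(-0.45) = 0.3675
det(I−A) = Σ_j (I−A)_1j·C_1j = (0.60)(0.5200) + (-0.25)(0.2975) + (-0.40)(0.0400) = 0.221625
adj(I−A) = Cᵀ =
  [ 0.5200   0.1625   0.3450]
  [ 0.2975   0.3700   0.2400]
  [ 0.0400   0.0125   0.3675]
(I − A)⁻¹ = adj(I−A) / det(I−A) ≈
  [   2.3463     0.7332     1.5567]
  [   1.3424     1.6695     1.0829]
  [   0.1805     0.0564     1.6582]
x = (I − A)⁻¹ d = adj(I−A)·d / det(I−A), with det(I−A) = 0.221625:
  x_1 = (0.5200·100 + 0.1625·310 + 0.3450·220) / 0.221625 = 178.275 / 0.221625 ≈ 804.40
  x_2 = (0.2975·100 + 0.3700·310 + 0.2400·220) / 0.221625 = 197.25 / 0.221625 ≈ 890.02
  x_3 = (0.0400·100 + 0.0125·310 + 0.3675·220) / 0.221625 = 88.725 / 0.221625 ≈ 400.34

x_1 = 804.40, x_2 = 890.02, x_3 = 400.34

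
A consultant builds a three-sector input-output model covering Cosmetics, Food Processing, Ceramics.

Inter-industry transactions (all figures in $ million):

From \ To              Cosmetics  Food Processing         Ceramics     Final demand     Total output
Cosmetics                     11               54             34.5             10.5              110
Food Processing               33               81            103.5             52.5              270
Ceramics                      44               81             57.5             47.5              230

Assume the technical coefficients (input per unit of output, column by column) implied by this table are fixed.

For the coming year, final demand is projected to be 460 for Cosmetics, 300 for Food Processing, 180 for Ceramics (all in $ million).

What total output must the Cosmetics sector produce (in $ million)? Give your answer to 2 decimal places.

x_1 = 1272.73

Technical coefficients a_ij = z_ij / X_j:
  a_11 = 11/110 = 0.10, a_21 = 33/110 = 0.30, a_31 = 44/110 = 0.40
  a_12 = 54/270 = 0.20, a_22 = 81/270 = 0.30, a_32 = 81/270 = 0.30
  a_13 = 34.5/230 = 0.15, a_23 = 103.5/230 = 0.45, a_33 = 57.5/230 = 0.25
I − A =
  [   0.90    -0.20    -0.15]
  [  -0.30     0.70    -0.45]
  [  -0.40    -0.30     0.75]
Cofactors of I−A, C_ij = (−1)^(i+j)·(minor ij) (rows/columns in the sector order above):
  C_11 = (0.70)(0.75) − (-0.45)(-0.30) = 0.3900
  C_12 = −[(-0.30)(0.75) − (-0.45)(-0.40)] = 0.4050
  C_13 = (-0.30)(-0.30) − (0.70)(-0.40) = 0.3700
  C_21 = −[(-0.20)(0.75) − (-0.15)(-0.30)] = 0.1950
  C_22 = (0.90)(0.75) − (-0.15)(-0.40) = 0.6150
  C_23 = −[(0.90)(-0.30) − (-0.20)(-0.40)] = 0.3500
  C_31 = (-0.20)(-0.45) − (-0.15)(0.70) = 0.1950
  C_32 = −[(0.90)(-0.45) − (-0.15)(-0.30)] = 0.4500
  C_33 = (0.90)(0.70) − (-0.20)(-0.30) = 0.5700
det(I−A) = Σ_j (I−A)_1j·C_1j = (0.90)(0.3900) + (-0.20)(0.4050) + (-0.15)(0.3700) = 0.2145
adj(I−A) = Cᵀ =
  [ 0.3900   0.1950   0.1950]
  [ 0.4050   0.6150   0.4500]
  [ 0.3700   0.3500   0.5700]
(I − A)⁻¹ = adj(I−A) / det(I−A) ≈
  [   1.8182     0.9091     0.9091]
  [   1.8881     2.8671     2.0979]
  [   1.7249     1.6317     2.6573]
x = (I − A)⁻¹ d = adj(I−A)·d / det(I−A), with det(I−A) = 0.2145:
  x_1 = (0.3900·460 + 0.1950·300 + 0.1950·180) / 0.2145 = 273.00 / 0.2145 ≈ 1272.73
  x_2 = (0.4050·460 + 0.6150·300 + 0.4500·180) / 0.2145 = 451.80 / 0.2145 ≈ 2106.29
  x_3 = (0.3700·460 + 0.3500·300 + 0.5700·180) / 0.2145 = 377.80 / 0.2145 ≈ 1761.31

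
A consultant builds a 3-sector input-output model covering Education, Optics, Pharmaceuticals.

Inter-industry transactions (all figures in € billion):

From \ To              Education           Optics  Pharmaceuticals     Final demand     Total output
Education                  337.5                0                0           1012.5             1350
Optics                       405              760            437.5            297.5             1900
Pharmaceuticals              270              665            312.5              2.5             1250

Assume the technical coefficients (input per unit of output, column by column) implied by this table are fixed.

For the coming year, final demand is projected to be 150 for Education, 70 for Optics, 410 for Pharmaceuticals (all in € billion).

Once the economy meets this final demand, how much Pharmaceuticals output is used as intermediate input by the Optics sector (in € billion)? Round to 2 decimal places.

z_PO = 272.52

Technical coefficients a_ij = z_ij / X_j:
  a_EE = 337.5/1350 = 0.25, a_OE = 405/1350 = 0.30, a_PE = 270/1350 = 0.20
  a_EO = 0/1900 = 0.00, a_OO = 760/1900 = 0.40, a_PO = 665/1900 = 0.35
  a_EP = 0/1250 = 0.00, a_OP = 437.5/1250 = 0.35, a_PP = 312.5/1250 = 0.25
I − A =
  [   0.75     0.00     0.00]
  [  -0.30     0.60    -0.35]
  [  -0.20    -0.35     0.75]
Cofactors of I−A, C_ij = (−1)^(i+j)·(minor ij) (rows/columns in the sector order above):
  C_11 = (0.60)(0.75) − (-0.35)(-0.35) = 0.3275
  C_12 = −[(-0.30)(0.75) − (-0.35)(-0.20)] = 0.2950
  C_13 = (-0.30)(-0.35) − (0.60)(-0.20) = 0.2250
  C_21 = −[(0.00)(0.75) − (0.00)(-0.35)] = 0.0000
  C_22 = (0.75)(0.75) − (0.00)(-0.20) = 0.5625
  C_23 = −[(0.75)(-0.35) − (0.00)(-0.20)] = 0.2625
  C_31 = (0.00)(-0.35) − (0.00)(0.60) = 0.0000
  C_32 = −[(0.75)(-0.35) − (0.00)(-0.30)] = 0.2625
  C_33 = (0.75)(0.60) − (0.00)(-0.30) = 0.4500
det(I−A) = Σ_j (I−A)_1j·C_1j = (0.75)(0.3275) + (0.00)(0.2950) + (0.00)(0.2250) = 0.245625
adj(I−A) = Cᵀ =
  [ 0.3275   0.0000   0.0000]
  [ 0.2950   0.5625   0.2625]
  [ 0.2250   0.2625   0.4500]
(I − A)⁻¹ = adj(I−A) / det(I−A) ≈
  [   1.3333     0.0000     0.0000]
  [   1.2010     2.2901     1.0687]
  [   0.9160     1.0687     1.8321]
First solve x = (I − A)⁻¹ d = adj(I−A)·d / det(I−A); in particular x_O = (0.2950·150 + 0.5625·70 + 0.2625·410) / 0.245625 = 191.25 / 0.245625 ≈ 778.6260.
Intermediate flow from P to O: z_PO = a_PO · x_O = 0.35 × 191.25 / 0.245625 = 66.9375 / 0.245625 ≈ 272.52.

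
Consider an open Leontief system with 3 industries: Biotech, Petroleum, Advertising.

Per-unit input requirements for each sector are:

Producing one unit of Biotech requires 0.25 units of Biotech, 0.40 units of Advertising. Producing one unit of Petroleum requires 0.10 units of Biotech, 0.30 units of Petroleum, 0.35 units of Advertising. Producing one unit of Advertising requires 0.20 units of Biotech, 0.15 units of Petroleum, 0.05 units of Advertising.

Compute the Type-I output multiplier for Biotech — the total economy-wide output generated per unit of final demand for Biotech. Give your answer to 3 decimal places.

m_1 = 2.397

I − A =
  [   0.75    -0.10    -0.20]
  [   0.00     0.70    -0.15]
  [  -0.40    -0.35     0.95]
Cofactors of I−A, C_ij = (−1)^(i+j)·(minor ij) (rows/columns in the sector order above):
  C_11 = (0.70)(0.95) − (-0.15)(-0.35) = 0.6125
  C_12 = −[(0.00)(0.95) − (-0.15)(-0.40)] = 0.0600
  C_13 = (0.00)(-0.35) − (0.70)(-0.40) = 0.2800
  C_21 = −[(-0.10)(0.95) − (-0.20)(-0.35)] = 0.1650
  C_22 = (0.75)(0.95) − (-0.20)(-0.40) = 0.6325
  C_23 = −[(0.75)(-0.35) − (-0.10)(-0.40)] = 0.3025
  C_31 = (-0.10)(-0.15) − (-0.20)(0.70) = 0.1550
  C_32 = −[(0.75)(-0.15) − (-0.20)(0.00)] = 0.1125
  C_33 = (0.75)(0.70) − (-0.10)(0.00) = 0.5250
det(I−A) = Σ_j (I−A)_1j·C_1j = (0.75)(0.6125) + (-0.10)(0.0600) + (-0.20)(0.2800) = 0.397375
adj(I−A) = Cᵀ =
  [ 0.6125   0.1650   0.1550]
  [ 0.0600   0.6325   0.1125]
  [ 0.2800   0.3025   0.5250]
(I − A)⁻¹ = adj(I−A) / det(I−A) ≈
  [   1.5414     0.4152     0.3901]
  [   0.1510     1.5917     0.2831]
  [   0.7046     0.7612     1.3212]
The output multiplier for sector j is the column-j sum of the Leontief inverse (I − A)⁻¹ = adj(I−A) / det(I−A).
Column 1 of adj(I−A): (0.6125, 0.0600, 0.2800); det(I−A) = 0.397375.
m_1 = (0.6125 + 0.0600 + 0.2800) / 0.397375 = 0.9525 / 0.397375 ≈ 2.397.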